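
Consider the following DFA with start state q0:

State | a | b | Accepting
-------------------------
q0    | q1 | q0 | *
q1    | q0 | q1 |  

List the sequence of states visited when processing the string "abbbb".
q0 → q1 → q1 → q1 → q1 → q1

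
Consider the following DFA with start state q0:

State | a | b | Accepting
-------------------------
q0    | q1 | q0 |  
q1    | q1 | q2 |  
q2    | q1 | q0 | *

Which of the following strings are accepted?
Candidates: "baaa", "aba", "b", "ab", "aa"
"baaa": q0 → q0 → q1 → q1 → q1; q1 is not accepting → rejected
"aba": q0 → q1 → q2 → q1; q1 is not accepting → rejected
"b": q0 → q0; q0 is not accepting → rejected
"ab": q0 → q1 → q2; q2 is accepting → accepted
"aa": q0 → q1 → q1; q1 is not accepting → rejected

Final answer: "ab"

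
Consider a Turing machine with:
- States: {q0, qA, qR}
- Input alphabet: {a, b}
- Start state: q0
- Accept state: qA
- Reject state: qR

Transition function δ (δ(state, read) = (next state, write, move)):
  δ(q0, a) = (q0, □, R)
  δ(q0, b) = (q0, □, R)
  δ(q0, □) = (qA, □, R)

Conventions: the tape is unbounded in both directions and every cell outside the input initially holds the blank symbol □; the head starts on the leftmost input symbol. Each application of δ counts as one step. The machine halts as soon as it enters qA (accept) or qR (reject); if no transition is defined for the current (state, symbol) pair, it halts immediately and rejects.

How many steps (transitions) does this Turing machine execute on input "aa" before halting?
Step 0: [q0]aa (head at position 0)
Step 1: δ(q0, a) = (q0, □, R)  ⊢  □[q0]a (head at position 1)
Step 2: δ(q0, a) = (q0, □, R)  ⊢  □□[q0]□ (head at position 2)
Step 3: δ(q0, □) = (qA, □, R)  ⊢  □□□[qA]□ (head at position 3)
The machine is in qA, so it halts and accepts.
Number of transitions executed: 3.

Final answer: 3 steps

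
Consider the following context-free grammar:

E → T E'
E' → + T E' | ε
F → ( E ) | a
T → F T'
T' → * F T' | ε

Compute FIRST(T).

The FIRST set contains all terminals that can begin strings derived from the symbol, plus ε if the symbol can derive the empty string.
FIRST(F): F → ( E ) contributes '(' and F → a contributes 'a', so FIRST(F) = {(, a}. F is not nullable.
FIRST(T): T → F T' begins with F, and F is not nullable, so FIRST(T) = FIRST(F) = {(, a}.

Final answer: {(, a}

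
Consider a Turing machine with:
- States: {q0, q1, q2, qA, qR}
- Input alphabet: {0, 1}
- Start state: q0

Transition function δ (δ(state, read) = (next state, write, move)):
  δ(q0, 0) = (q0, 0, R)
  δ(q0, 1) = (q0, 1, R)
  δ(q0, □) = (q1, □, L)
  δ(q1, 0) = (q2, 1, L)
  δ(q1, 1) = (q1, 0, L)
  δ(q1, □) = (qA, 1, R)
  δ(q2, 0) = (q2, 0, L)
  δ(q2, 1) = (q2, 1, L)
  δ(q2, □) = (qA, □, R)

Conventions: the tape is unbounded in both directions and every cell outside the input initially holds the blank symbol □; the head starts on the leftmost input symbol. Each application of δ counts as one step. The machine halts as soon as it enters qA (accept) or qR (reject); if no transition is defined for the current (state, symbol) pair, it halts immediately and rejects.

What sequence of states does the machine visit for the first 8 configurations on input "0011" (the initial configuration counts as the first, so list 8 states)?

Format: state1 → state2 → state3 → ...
Step 0: [q0]0011 (head at position 0)
Step 1: δ(q0, 0) = (q0, 0, R)  ⊢  0[q0]011 (head at position 1)
Step 2: δ(q0, 0) = (q0, 0, R)  ⊢  00[q0]11 (head at position 2)
Step 3: δ(q0, 1) = (q0, 1, R)  ⊢  001[q0]1 (head at position 3)
Step 4: δ(q0, 1) = (q0, 1, R)  ⊢  0011[q0]□ (head at position 4)
Step 5: δ(q0, □) = (q1, □, L)  ⊢  001[q1]1□ (head at position 3)
Step 6: δ(q1, 1) = (q1, 0, L)  ⊢  00[q1]10□ (head at position 2)
Step 7: δ(q1, 1) = (q1, 0, L)  ⊢  0[q1]000□ (head at position 1)
Reading off the states of these 8 configurations: q0 → q0 → q0 → q0 → q0 → q1 → q1 → q1

Final answer: q0 → q0 → q0 → q0 → q0 → q1 → q1 → q1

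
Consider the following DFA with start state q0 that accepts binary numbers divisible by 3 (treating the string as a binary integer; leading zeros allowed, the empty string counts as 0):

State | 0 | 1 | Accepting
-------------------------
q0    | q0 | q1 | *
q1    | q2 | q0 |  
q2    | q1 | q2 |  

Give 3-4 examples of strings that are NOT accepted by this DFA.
Any strings that end in a non-accepting state work; for example:
"0010": q0 → q0 → q0 → q1 → q2; q2 is not accepting → rejected
"0111": q0 → q0 → q1 → q0 → q1; q1 is not accepting → rejected
"1011": q0 → q1 → q2 → q2 → q2; q2 is not accepting → rejected
"1110": q0 → q1 → q0 → q1 → q2; q2 is not accepting → rejected

Final answer: "0010", "0111", "1011", "1110"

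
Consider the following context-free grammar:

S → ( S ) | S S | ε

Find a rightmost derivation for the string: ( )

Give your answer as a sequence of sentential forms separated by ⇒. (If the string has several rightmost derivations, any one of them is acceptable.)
Start with S.
Step 1: the rightmost non-terminal is S; apply S → ( S ):  ( S )
Step 2: the rightmost non-terminal is S; apply S → ε:  ( )

Final answer: S ⇒ ( S ) ⇒ ( )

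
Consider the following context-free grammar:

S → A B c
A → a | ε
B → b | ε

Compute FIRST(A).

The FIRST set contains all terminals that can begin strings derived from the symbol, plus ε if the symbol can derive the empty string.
A → a contributes a; A → ε makes A nullable, contributing ε. FIRST(A) = {a, ε}.

Final answer: {a, ε}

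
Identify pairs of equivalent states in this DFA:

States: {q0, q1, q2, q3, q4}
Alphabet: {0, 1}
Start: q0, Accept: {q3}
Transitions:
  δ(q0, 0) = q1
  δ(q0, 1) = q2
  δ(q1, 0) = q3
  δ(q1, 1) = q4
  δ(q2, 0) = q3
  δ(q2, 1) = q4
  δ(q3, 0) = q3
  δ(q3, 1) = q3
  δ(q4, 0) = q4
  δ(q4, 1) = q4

Using the table-filling algorithm:
Round 0 – mark pairs where exactly one state is accepting: (q0,q3), (q1,q3), (q2,q3), (q3,q4)
Round 1 – newly marked: (q0,q1) [on 0: q1 vs q3, already marked]; (q0,q2) [on 0: q1 vs q3, already marked]; (q1,q4) [on 0: q3 vs q4, already marked]; (q2,q4) [on 0: q3 vs q4, already marked]
Round 2 – newly marked: (q0,q4) [on 0: q1 vs q4, already marked]
No further pairs can be marked.
(q1, q2) unmarked: δ(q1,0)=q3, δ(q2,0)=q3; δ(q1,1)=q4, δ(q2,1)=q4 → equivalent
Equivalent pairs: (q1, q2)

Final answer: Equivalent pairs: (q1, q2)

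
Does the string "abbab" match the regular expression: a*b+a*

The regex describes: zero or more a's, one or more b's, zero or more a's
No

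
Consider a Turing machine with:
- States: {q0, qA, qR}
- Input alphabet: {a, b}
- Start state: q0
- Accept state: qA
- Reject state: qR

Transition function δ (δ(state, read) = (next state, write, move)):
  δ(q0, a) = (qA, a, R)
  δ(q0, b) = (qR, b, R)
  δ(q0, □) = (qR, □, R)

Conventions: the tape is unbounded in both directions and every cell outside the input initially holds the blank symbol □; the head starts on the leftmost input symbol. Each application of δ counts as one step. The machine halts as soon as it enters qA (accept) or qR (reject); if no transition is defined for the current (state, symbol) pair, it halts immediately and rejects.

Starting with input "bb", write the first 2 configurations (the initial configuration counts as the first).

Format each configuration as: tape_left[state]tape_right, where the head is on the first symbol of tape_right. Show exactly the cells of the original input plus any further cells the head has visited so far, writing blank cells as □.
Step 0: [q0]bb (head at position 0)
Step 1: δ(q0, b) = (qR, b, R)  ⊢  b[qR]b (head at position 1)

Final answer: [q0]bb ⊢ b[qR]b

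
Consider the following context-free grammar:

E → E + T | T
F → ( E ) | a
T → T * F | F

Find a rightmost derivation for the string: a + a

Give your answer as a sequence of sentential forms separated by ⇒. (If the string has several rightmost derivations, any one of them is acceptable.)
Start with E.
Step 1: the rightmost non-terminal is E; apply E → E + T:  E + T
Step 2: the rightmost non-terminal is T; apply T → F:  E + F
Step 3: the rightmost non-terminal is F; apply F → a:  E + a
Step 4: the rightmost non-terminal is E; apply E → T:  T + a
Step 5: the rightmost non-terminal is T; apply T → F:  F + a
Step 6: the rightmost non-terminal is F; apply F → a:  a + a

Final answer: E ⇒ E + T ⇒ E + F ⇒ E + a ⇒ T + a ⇒ F + a ⇒ a + a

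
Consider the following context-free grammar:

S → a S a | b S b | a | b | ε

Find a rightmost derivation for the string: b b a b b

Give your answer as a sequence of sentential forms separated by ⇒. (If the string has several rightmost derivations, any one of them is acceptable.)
Start with S.
Step 1: the rightmost non-terminal is S; apply S → b S b:  b S b
Step 2: the rightmost non-terminal is S; apply S → b S b:  b b S b b
Step 3: the rightmost non-terminal is S; apply S → a:  b b a b b

Final answer: S ⇒ b S b ⇒ b b S b b ⇒ b b a b b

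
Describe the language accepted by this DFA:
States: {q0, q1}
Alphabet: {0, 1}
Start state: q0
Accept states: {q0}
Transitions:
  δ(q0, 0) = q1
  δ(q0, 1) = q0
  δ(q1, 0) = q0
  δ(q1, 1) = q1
Analyzing the DFA structure:
Start state: q0
Accept states: {q0}
Interpreting what each state remembers (checking against the transitions):
  q0: an even number of 0s has been read so far
  q1: an odd number of 0s has been read so far
  δ(q0, 0): in q0 (an even number of 0s has been read so far), after reading 0 we have: an odd number of 0s has been read so far → q1
  δ(q0, 1): in q0 (an even number of 0s has been read so far), after reading 1 we have: an even number of 0s has been read so far → q0
  δ(q1, 0): in q1 (an odd number of 0s has been read so far), after reading 0 we have: an even number of 0s has been read so far → q0
  δ(q1, 1): in q1 (an odd number of 0s has been read so far), after reading 1 we have: an odd number of 0s has been read so far → q1
A string is accepted iff it ends in {q0}, i.e. an even number of 0s has been read so far.
Language: All binary strings with an even number of 0s

Final answer: All binary strings with an even number of 0s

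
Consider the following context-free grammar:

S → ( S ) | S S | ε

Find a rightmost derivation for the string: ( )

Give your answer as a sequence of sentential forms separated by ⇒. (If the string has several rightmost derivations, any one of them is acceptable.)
Start with S.
Step 1: the rightmost non-terminal is S; apply S → ( S ):  ( S )
Step 2: the rightmost non-terminal is S; apply S → ε:  ( )

Final answer: S ⇒ ( S ) ⇒ ( )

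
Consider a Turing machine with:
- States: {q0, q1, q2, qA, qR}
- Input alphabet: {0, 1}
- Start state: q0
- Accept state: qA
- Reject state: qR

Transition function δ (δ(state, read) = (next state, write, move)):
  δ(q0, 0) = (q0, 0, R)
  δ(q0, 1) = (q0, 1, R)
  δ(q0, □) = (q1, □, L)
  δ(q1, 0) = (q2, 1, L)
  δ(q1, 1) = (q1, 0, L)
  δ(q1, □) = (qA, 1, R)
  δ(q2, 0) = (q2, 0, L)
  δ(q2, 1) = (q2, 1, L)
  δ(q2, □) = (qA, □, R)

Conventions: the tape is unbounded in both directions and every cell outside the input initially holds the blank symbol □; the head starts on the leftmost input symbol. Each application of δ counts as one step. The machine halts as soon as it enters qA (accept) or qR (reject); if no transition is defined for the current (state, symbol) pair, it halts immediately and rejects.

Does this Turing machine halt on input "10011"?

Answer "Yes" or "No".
Step 0: [q0]10011 (head at position 0)
Step 1: δ(q0, 1) = (q0, 1, R)  ⊢  1[q0]0011 (head at position 1)
Step 2: δ(q0, 0) = (q0, 0, R)  ⊢  10[q0]011 (head at position 2)
Step 3: δ(q0, 0) = (q0, 0, R)  ⊢  100[q0]11 (head at position 3)
Step 4: δ(q0, 1) = (q0, 1, R)  ⊢  1001[q0]1 (head at position 4)
Step 5: δ(q0, 1) = (q0, 1, R)  ⊢  10011[q0]□ (head at position 5)
Step 6: δ(q0, □) = (q1, □, L)  ⊢  1001[q1]1□ (head at position 4)
Step 7: δ(q1, 1) = (q1, 0, L)  ⊢  100[q1]10□ (head at position 3)
Step 8: δ(q1, 1) = (q1, 0, L)  ⊢  10[q1]000□ (head at position 2)
Step 9: δ(q1, 0) = (q2, 1, L)  ⊢  1[q2]0100□ (head at position 1)
Step 10: δ(q2, 0) = (q2, 0, L)  ⊢  [q2]10100□ (head at position 0)
Step 11: δ(q2, 1) = (q2, 1, L)  ⊢  [q2]□10100□ (head at position -1)
Step 12: δ(q2, □) = (qA, □, R)  ⊢  □[qA]10100□ (head at position 0)
The machine is in qA, so it halts and accepts.
It halts after 12 steps.

Final answer: Yes - halts after 12 steps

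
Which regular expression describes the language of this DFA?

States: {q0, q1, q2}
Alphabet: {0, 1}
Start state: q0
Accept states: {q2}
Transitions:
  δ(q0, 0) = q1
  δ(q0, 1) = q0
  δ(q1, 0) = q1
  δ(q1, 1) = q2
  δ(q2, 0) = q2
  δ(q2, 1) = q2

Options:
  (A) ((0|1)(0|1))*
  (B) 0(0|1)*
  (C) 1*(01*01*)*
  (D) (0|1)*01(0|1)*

Testing sample strings against the DFA:
  '0010' -> accepted
  '001' -> accepted
  '0101' -> accepted
  '0100' -> accepted
Checking each option for a counterexample:
  (A) ((0|1)(0|1))*: ε is rejected by the DFA but matches the regex → eliminated
  (B) 0(0|1)*: '0' is rejected by the DFA but matches the regex → eliminated
  (C) 1*(01*01*)*: ε is rejected by the DFA but matches the regex → eliminated
  (D) (0|1)*01(0|1)*: agrees with the DFA on all strings of length ≤ 4
Only (D) (0|1)*01(0|1)* is consistent with the DFA.

Final answer: (D) (0|1)*01(0|1)*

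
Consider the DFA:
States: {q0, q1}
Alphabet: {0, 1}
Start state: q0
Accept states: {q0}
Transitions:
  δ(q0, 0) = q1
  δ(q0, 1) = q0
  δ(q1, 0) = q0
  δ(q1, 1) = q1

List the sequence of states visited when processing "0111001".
Starting at q0
Read '0': q0 -> q1
Read '1': q1 -> q1
Read '1': q1 -> q1
Read '1': q1 -> q1
Read '0': q1 -> q0
Read '0': q0 -> q1
Read '1': q1 -> q1

Final answer: q0 -> q1 -> q1 -> q1 -> q1 -> q0 -> q1 -> q1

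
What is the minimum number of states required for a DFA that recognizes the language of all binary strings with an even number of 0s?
Language: binary strings with an even number of 0s
Lower bound (Myhill–Nerode): the prefixes ε, 0 are pairwise distinguishable:
  ε vs 0: suffix ε distinguishes them (ε has zero 0s (accepted), 0 has one 0 (rejected))
So any DFA needs at least 2 states.
Upper bound: a DFA with 2 states exists (one state per class above).
Minimum states: 2

Final answer: 2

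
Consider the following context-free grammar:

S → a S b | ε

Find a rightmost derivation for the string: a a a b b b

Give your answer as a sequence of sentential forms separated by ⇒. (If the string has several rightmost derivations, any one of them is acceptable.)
Start with S.
Step 1: the rightmost non-terminal is S; apply S → a S b:  a S b
Step 2: the rightmost non-terminal is S; apply S → a S b:  a a S b b
Step 3: the rightmost non-terminal is S; apply S → a S b:  a a a S b b b
Step 4: the rightmost non-terminal is S; apply S → ε:  a a a b b b

Final answer: S ⇒ a S b ⇒ a a S b b ⇒ a a a S b b b ⇒ a a a b b b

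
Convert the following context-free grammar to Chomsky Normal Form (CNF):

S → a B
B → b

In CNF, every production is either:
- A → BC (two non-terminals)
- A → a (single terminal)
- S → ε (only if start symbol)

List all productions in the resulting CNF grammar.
The grammar has no ε-productions or unit productions to eliminate.
S → a B has terminal a in a right-hand side of length ≥ 2: introduce T_a → a and use T_a in place of a.
B → b is already in CNF (single terminal) – keep it.
S → a B becomes S → T_a B.
Resulting CNF grammar (3 productions): T_a → a; B → b; S → T_a B

Final answer: T_a → a; B → b; S → T_a B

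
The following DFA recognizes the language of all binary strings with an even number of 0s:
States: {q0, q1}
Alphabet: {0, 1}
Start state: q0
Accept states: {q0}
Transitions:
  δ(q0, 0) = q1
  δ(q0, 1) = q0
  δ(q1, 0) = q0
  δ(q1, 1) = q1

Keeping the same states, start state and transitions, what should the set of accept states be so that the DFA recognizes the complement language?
The DFA is complete (every state has a transition on every symbol), so the complement
is recognized by the same DFA with accepting and non-accepting states swapped.
Original accept states: {q0}
Complement accept states = All states - Original accept states
= {q0, q1} - {q0}
= {q1}
Complement language: strings with an ODD number of 0s

Final answer: {q1}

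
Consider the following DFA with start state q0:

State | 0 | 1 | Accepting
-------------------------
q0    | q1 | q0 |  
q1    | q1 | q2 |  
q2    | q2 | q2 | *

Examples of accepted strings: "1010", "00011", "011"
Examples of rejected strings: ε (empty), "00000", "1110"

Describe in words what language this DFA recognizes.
binary strings containing '01' as a substring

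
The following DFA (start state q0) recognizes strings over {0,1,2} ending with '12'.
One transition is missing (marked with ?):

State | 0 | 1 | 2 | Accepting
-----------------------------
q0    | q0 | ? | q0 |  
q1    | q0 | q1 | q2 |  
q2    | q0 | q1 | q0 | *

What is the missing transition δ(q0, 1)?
q1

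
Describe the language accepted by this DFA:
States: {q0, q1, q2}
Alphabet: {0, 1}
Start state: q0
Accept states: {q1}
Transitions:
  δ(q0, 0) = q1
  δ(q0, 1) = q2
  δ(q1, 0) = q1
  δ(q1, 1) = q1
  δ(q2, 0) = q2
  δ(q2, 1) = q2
Analyzing the DFA structure:
Start state: q0
Accept states: {q1}
Interpreting what each state remembers (checking against the transitions):
  q0: nothing has been read yet
  q1: the first symbol was 0
  q2: the first symbol was 1 (trap state)
  δ(q0, 0): in q0 (nothing has been read yet), after reading 0 we have: the first symbol was 0 → q1
  δ(q0, 1): in q0 (nothing has been read yet), after reading 1 we have: the first symbol was 1 (trap state) → q2
  δ(q1, 0): in q1 (the first symbol was 0), after reading 0 we have: the first symbol was 0 → q1
  δ(q1, 1): in q1 (the first symbol was 0), after reading 1 we have: the first symbol was 0 → q1
  δ(q2, 0): in q2 (the first symbol was 1 (trap state)), after reading 0 we have: the first symbol was 1 (trap state) → q2
  δ(q2, 1): in q2 (the first symbol was 1 (trap state)), after reading 1 we have: the first symbol was 1 (trap state) → q2
A string is accepted iff it ends in {q1}, i.e. the first symbol was 0.
Language: All binary strings starting with 0

Final answer: All binary strings starting with 0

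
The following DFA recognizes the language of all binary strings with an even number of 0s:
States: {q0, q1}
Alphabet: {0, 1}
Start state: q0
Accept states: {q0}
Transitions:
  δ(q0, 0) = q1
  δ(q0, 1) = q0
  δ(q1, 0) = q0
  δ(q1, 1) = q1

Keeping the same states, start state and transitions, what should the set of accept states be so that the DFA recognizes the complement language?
The DFA is complete (every state has a transition on every symbol), so the complement
is recognized by the same DFA with accepting and non-accepting states swapped.
Original accept states: {q0}
Complement accept states = All states - Original accept states
= {q0, q1} - {q0}
= {q1}
Complement language: strings with an ODD number of 0s

Final answer: {q1}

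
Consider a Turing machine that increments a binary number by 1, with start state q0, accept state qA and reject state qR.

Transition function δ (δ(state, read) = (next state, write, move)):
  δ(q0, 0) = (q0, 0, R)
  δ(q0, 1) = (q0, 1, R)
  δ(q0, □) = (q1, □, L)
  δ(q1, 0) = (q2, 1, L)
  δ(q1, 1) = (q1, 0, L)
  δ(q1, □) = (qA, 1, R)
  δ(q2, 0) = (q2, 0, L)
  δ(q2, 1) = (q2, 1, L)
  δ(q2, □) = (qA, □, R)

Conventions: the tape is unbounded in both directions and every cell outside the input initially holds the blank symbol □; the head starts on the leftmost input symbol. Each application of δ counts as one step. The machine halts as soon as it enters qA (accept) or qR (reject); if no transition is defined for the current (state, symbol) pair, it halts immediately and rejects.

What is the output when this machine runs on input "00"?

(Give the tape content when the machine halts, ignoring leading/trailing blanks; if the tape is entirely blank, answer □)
Step 0: [q0]00 (head at position 0)
Step 1: δ(q0, 0) = (q0, 0, R)  ⊢  0[q0]0 (head at position 1)
Step 2: δ(q0, 0) = (q0, 0, R)  ⊢  00[q0]□ (head at position 2)
Step 3: δ(q0, □) = (q1, □, L)  ⊢  0[q1]0□ (head at position 1)
Step 4: δ(q1, 0) = (q2, 1, L)  ⊢  [q2]01□ (head at position 0)
Step 5: δ(q2, 0) = (q2, 0, L)  ⊢  [q2]□01□ (head at position -1)
Step 6: δ(q2, □) = (qA, □, R)  ⊢  □[qA]01□ (head at position 0)
The machine is in qA, so it halts and accepts.
Tape content when halted (ignoring surrounding blanks): 01

Final answer: Output: 01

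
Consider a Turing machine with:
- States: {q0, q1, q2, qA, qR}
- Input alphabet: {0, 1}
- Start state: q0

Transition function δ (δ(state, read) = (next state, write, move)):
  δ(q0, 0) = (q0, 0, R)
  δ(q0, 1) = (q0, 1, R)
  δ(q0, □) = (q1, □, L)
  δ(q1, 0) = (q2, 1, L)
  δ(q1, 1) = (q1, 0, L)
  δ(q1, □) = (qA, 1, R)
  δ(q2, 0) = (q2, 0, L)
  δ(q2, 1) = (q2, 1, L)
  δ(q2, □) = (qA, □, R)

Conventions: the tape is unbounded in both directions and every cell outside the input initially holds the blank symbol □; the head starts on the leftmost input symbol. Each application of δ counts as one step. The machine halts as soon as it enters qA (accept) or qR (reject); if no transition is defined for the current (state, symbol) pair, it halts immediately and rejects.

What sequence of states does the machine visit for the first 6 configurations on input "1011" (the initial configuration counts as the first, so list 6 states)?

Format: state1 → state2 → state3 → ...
Step 0: [q0]1011 (head at position 0)
Step 1: δ(q0, 1) = (q0, 1, R)  ⊢  1[q0]011 (head at position 1)
Step 2: δ(q0, 0) = (q0, 0, R)  ⊢  10[q0]11 (head at position 2)
Step 3: δ(q0, 1) = (q0, 1, R)  ⊢  101[q0]1 (head at position 3)
Step 4: δ(q0, 1) = (q0, 1, R)  ⊢  1011[q0]□ (head at position 4)
Step 5: δ(q0, □) = (q1, □, L)  ⊢  101[q1]1□ (head at position 3)
Reading off the states of these 6 configurations: q0 → q0 → q0 → q0 → q0 → q1

Final answer: q0 → q0 → q0 → q0 → q0 → q1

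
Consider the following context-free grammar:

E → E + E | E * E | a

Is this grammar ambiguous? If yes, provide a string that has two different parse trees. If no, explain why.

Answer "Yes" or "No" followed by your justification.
Two different leftmost derivations of a + a * a:
  (1) E ⇒ E + E ⇒ a + E ⇒ a + E * E ⇒ a + a * E ⇒ a + a * a   (tree groups a + (a * a))
  (2) E ⇒ E * E ⇒ E + E * E ⇒ a + E * E ⇒ a + a * E ⇒ a + a * a   (tree groups (a + a) * a)
Two distinct leftmost derivations = two distinct parse trees, so the grammar is ambiguous.

Final answer: Yes - the string 'a + a * a' has two distinct leftmost derivations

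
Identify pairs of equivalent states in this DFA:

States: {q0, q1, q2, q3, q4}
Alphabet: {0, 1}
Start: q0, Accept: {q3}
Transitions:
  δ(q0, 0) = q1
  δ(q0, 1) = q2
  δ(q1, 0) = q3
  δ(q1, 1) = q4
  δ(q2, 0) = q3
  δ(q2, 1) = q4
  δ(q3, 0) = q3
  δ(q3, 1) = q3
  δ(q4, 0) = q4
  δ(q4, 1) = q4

Using the table-filling algorithm:
Round 0 – mark pairs where exactly one state is accepting: (q0,q3), (q1,q3), (q2,q3), (q3,q4)
Round 1 – newly marked: (q0,q1) [on 0: q1 vs q3, already marked]; (q0,q2) [on 0: q1 vs q3, already marked]; (q1,q4) [on 0: q3 vs q4, already marked]; (q2,q4) [on 0: q3 vs q4, already marked]
Round 2 – newly marked: (q0,q4) [on 0: q1 vs q4, already marked]
No further pairs can be marked.
(q1, q2) unmarked: δ(q1,0)=q3, δ(q2,0)=q3; δ(q1,1)=q4, δ(q2,1)=q4 → equivalent
Equivalent pairs: (q1, q2)

Final answer: Equivalent pairs: (q1, q2)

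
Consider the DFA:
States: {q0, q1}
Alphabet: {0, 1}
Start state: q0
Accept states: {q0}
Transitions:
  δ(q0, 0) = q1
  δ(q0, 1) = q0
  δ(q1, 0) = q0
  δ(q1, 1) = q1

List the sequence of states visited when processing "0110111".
Starting at q0
Read '0': q0 -> q1
Read '1': q1 -> q1
Read '1': q1 -> q1
Read '0': q1 -> q0
Read '1': q0 -> q0
Read '1': q0 -> q0
Read '1': q0 -> q0

Final answer: q0 -> q1 -> q1 -> q1 -> q0 -> q0 -> q0 -> q0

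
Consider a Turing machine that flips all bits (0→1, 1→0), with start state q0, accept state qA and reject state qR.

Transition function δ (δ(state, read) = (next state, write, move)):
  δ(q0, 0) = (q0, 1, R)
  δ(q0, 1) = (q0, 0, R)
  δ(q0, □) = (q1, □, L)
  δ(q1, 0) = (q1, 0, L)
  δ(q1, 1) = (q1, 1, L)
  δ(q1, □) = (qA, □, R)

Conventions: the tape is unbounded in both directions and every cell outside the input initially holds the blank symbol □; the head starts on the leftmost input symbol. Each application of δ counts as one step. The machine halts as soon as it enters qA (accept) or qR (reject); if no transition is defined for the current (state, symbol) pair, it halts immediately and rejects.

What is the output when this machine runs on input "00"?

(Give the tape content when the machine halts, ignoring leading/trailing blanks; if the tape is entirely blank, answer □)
Step 0: [q0]00 (head at position 0)
Step 1: δ(q0, 0) = (q0, 1, R)  ⊢  1[q0]0 (head at position 1)
Step 2: δ(q0, 0) = (q0, 1, R)  ⊢  11[q0]□ (head at position 2)
Step 3: δ(q0, □) = (q1, □, L)  ⊢  1[q1]1□ (head at position 1)
Step 4: δ(q1, 1) = (q1, 1, L)  ⊢  [q1]11□ (head at position 0)
Step 5: δ(q1, 1) = (q1, 1, L)  ⊢  [q1]□11□ (head at position -1)
Step 6: δ(q1, □) = (qA, □, R)  ⊢  □[qA]11□ (head at position 0)
The machine is in qA, so it halts and accepts.
Tape content when halted (ignoring surrounding blanks): 11

Final answer: Output: 11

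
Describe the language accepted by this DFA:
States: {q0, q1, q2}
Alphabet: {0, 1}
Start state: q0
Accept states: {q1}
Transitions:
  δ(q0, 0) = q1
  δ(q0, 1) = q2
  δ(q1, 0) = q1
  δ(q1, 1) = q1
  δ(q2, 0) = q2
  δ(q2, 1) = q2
Analyzing the DFA structure:
Start state: q0
Accept states: {q1}
Interpreting what each state remembers (checking against the transitions):
  q0: nothing has been read yet
  q1: the first symbol was 0
  q2: the first symbol was 1 (trap state)
  δ(q0, 0): in q0 (nothing has been read yet), after reading 0 we have: the first symbol was 0 → q1
  δ(q0, 1): in q0 (nothing has been read yet), after reading 1 we have: the first symbol was 1 (trap state) → q2
  δ(q1, 0): in q1 (the first symbol was 0), after reading 0 we have: the first symbol was 0 → q1
  δ(q1, 1): in q1 (the first symbol was 0), after reading 1 we have: the first symbol was 0 → q1
  δ(q2, 0): in q2 (the first symbol was 1 (trap state)), after reading 0 we have: the first symbol was 1 (trap state) → q2
  δ(q2, 1): in q2 (the first symbol was 1 (trap state)), after reading 1 we have: the first symbol was 1 (trap state) → q2
A string is accepted iff it ends in {q1}, i.e. the first symbol was 0.
Language: All binary strings starting with 0

Final answer: All binary strings starting with 0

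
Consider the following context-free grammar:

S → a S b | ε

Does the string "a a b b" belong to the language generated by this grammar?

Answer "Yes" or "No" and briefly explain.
A derivation exists: S ⇒ a S b ⇒ a a S b b ⇒ a a b b (using S → a S b twice, then S → ε).

Final answer: Yes - a valid derivation exists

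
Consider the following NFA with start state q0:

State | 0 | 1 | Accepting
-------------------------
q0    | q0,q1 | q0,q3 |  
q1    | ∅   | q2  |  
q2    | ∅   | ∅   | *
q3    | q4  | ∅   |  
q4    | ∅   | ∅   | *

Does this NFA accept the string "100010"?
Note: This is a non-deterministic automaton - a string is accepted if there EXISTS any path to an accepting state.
Track the set of states the NFA could be in: start {q0}
Read '1': {q0} → {q0, q3}
Read '0': {q0, q3} → {q0, q1, q4}
Read '0': {q0, q1, q4} → {q0, q1}
Read '0': {q0, q1} → {q0, q1}
Read '1': {q0, q1} → {q0, q2, q3}
Read '0': {q0, q2, q3} → {q0, q1, q4}
Final set {q0, q1, q4} contains accepting state(s) {q4} → accepted.

Final answer: Yes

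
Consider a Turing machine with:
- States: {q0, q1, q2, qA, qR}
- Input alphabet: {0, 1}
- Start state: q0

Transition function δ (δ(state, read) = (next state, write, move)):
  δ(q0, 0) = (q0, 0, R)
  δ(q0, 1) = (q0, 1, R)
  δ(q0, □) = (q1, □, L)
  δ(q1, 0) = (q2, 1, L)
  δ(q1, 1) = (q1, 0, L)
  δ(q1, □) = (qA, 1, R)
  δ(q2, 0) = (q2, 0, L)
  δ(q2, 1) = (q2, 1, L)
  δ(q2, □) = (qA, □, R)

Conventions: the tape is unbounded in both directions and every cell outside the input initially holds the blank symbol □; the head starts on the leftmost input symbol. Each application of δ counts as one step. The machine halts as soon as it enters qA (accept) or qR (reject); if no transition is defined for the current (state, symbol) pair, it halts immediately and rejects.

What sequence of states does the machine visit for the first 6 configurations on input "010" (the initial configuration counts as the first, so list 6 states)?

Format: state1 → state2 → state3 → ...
Step 0: [q0]010 (head at position 0)
Step 1: δ(q0, 0) = (q0, 0, R)  ⊢  0[q0]10 (head at position 1)
Step 2: δ(q0, 1) = (q0, 1, R)  ⊢  01[q0]0 (head at position 2)
Step 3: δ(q0, 0) = (q0, 0, R)  ⊢  010[q0]□ (head at position 3)
Step 4: δ(q0, □) = (q1, □, L)  ⊢  01[q1]0□ (head at position 2)
Step 5: δ(q1, 0) = (q2, 1, L)  ⊢  0[q2]11□ (head at position 1)
Reading off the states of these 6 configurations: q0 → q0 → q0 → q0 → q1 → q2

Final answer: q0 → q0 → q0 → q0 → q1 → q2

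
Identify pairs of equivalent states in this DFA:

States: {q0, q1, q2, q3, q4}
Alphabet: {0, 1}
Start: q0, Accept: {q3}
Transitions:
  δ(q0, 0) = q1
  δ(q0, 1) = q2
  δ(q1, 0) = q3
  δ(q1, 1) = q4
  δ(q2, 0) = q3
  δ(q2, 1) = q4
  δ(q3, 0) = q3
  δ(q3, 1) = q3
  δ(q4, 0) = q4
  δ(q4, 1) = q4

Using the table-filling algorithm:
Round 0 – mark pairs where exactly one state is accepting: (q0,q3), (q1,q3), (q2,q3), (q3,q4)
Round 1 – newly marked: (q0,q1) [on 0: q1 vs q3, already marked]; (q0,q2) [on 0: q1 vs q3, already marked]; (q1,q4) [on 0: q3 vs q4, already marked]; (q2,q4) [on 0: q3 vs q4, already marked]
Round 2 – newly marked: (q0,q4) [on 0: q1 vs q4, already marked]
No further pairs can be marked.
(q1, q2) unmarked: δ(q1,0)=q3, δ(q2,0)=q3; δ(q1,1)=q4, δ(q2,1)=q4 → equivalent
Equivalent pairs: (q1, q2)

Final answer: Equivalent pairs: (q1, q2)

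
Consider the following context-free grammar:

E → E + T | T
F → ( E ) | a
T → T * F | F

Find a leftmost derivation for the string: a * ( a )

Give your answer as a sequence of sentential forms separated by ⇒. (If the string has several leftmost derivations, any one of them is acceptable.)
Start with E.
Step 1: the leftmost non-terminal is E; apply E → T:  T
Step 2: the leftmost non-terminal is T; apply T → T * F:  T * F
Step 3: the leftmost non-terminal is T; apply T → F:  F * F
Step 4: the leftmost non-terminal is F; apply F → a:  a * F
Step 5: the leftmost non-terminal is F; apply F → ( E ):  a * ( E )
Step 6: the leftmost non-terminal is E; apply E → T:  a * ( T )
Step 7: the leftmost non-terminal is T; apply T → F:  a * ( F )
Step 8: the leftmost non-terminal is F; apply F → a:  a * ( a )

Final answer: E ⇒ T ⇒ T * F ⇒ F * F ⇒ a * F ⇒ a * ( E ) ⇒ a * ( T ) ⇒ a * ( F ) ⇒ a * ( a )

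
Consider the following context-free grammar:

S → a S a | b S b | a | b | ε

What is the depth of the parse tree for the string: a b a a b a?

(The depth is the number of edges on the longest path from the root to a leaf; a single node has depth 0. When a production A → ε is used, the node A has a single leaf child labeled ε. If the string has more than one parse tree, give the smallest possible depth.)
The string has even length 6, so its (unique) parse tree peels off matching outer symbols: S → a S a, S → b S b, S → a S a, and finally S → ε for the empty middle.
The S nodes are at depths 0..3; the ε leaf under the innermost S is at depth 4 (terminal leaves are at depths 1..3).
Depth = 4.

Final answer: 4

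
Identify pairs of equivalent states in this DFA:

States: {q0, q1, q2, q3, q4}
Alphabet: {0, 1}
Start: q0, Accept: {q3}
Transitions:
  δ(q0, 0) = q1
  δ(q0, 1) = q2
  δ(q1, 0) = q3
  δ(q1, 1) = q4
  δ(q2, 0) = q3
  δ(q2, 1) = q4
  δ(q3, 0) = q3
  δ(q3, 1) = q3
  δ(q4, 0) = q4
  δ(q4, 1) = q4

Using the table-filling algorithm:
Round 0 – mark pairs where exactly one state is accepting: (q0,q3), (q1,q3), (q2,q3), (q3,q4)
Round 1 – newly marked: (q0,q1) [on 0: q1 vs q3, already marked]; (q0,q2) [on 0: q1 vs q3, already marked]; (q1,q4) [on 0: q3 vs q4, already marked]; (q2,q4) [on 0: q3 vs q4, already marked]
Round 2 – newly marked: (q0,q4) [on 0: q1 vs q4, already marked]
No further pairs can be marked.
(q1, q2) unmarked: δ(q1,0)=q3, δ(q2,0)=q3; δ(q1,1)=q4, δ(q2,1)=q4 → equivalent
Equivalent pairs: (q1, q2)

Final answer: Equivalent pairs: (q1, q2)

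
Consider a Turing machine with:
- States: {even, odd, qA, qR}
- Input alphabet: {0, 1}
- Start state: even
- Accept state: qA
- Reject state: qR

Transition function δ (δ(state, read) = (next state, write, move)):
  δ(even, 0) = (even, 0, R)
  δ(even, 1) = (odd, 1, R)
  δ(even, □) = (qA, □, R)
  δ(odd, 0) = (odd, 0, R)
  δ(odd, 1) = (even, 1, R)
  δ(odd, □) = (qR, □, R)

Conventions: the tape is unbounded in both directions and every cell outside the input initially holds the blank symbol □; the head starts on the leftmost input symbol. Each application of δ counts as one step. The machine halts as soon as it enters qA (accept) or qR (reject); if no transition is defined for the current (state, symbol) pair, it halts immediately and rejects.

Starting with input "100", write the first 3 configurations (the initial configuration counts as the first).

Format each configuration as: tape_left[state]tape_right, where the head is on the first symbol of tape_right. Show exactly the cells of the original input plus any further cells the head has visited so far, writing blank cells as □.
Step 0: [even]100 (head at position 0)
Step 1: δ(even, 1) = (odd, 1, R)  ⊢  1[odd]00 (head at position 1)
Step 2: δ(odd, 0) = (odd, 0, R)  ⊢  10[odd]0 (head at position 2)

Final answer: [even]100 ⊢ 1[odd]00 ⊢ 10[odd]0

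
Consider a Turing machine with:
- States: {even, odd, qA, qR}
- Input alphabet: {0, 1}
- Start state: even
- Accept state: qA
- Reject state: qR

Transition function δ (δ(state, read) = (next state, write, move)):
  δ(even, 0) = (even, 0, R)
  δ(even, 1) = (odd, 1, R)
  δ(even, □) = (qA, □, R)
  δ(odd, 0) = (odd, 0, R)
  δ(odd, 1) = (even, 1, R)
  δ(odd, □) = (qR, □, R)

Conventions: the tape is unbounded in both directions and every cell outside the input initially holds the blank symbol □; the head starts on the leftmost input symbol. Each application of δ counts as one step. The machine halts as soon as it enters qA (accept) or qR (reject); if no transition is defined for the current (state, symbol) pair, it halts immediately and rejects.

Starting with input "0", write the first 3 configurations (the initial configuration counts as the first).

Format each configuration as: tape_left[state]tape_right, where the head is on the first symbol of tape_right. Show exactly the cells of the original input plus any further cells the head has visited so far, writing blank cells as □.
Step 0: [even]0 (head at position 0)
Step 1: δ(even, 0) = (even, 0, R)  ⊢  0[even]□ (head at position 1)
Step 2: δ(even, □) = (qA, □, R)  ⊢  0□[qA]□ (head at position 2)

Final answer: [even]0 ⊢ 0[even]□ ⊢ 0□[qA]□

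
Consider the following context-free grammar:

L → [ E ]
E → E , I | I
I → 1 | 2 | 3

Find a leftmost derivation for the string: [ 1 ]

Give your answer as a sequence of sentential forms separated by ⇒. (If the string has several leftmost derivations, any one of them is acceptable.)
Start with L.
Step 1: the leftmost non-terminal is L; apply L → [ E ]:  [ E ]
Step 2: the leftmost non-terminal is E; apply E → I:  [ I ]
Step 3: the leftmost non-terminal is I; apply I → 1:  [ 1 ]

Final answer: L ⇒ [ E ] ⇒ [ I ] ⇒ [ 1 ]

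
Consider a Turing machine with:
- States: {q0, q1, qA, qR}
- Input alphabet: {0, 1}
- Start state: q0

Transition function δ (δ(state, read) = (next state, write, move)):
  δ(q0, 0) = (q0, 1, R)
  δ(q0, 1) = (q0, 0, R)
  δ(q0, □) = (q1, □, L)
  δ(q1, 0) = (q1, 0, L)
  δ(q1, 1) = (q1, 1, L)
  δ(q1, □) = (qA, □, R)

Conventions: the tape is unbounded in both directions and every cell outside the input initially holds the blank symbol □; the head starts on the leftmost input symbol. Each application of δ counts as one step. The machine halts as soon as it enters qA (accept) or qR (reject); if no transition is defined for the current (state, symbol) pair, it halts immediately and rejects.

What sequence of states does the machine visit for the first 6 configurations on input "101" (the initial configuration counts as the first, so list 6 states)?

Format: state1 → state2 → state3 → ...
Step 0: [q0]101 (head at position 0)
Step 1: δ(q0, 1) = (q0, 0, R)  ⊢  0[q0]01 (head at position 1)
Step 2: δ(q0, 0) = (q0, 1, R)  ⊢  01[q0]1 (head at position 2)
Step 3: δ(q0, 1) = (q0, 0, R)  ⊢  010[q0]□ (head at position 3)
Step 4: δ(q0, □) = (q1, □, L)  ⊢  01[q1]0□ (head at position 2)
Step 5: δ(q1, 0) = (q1, 0, L)  ⊢  0[q1]10□ (head at position 1)
Reading off the states of these 6 configurations: q0 → q0 → q0 → q0 → q1 → q1

Final answer: q0 → q0 → q0 → q0 → q1 → q1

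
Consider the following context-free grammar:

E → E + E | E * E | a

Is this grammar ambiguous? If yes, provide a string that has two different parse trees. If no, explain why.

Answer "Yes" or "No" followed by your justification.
Two different leftmost derivations of a + a * a:
  (1) E ⇒ E + E ⇒ a + E ⇒ a + E * E ⇒ a + a * E ⇒ a + a * a   (tree groups a + (a * a))
  (2) E ⇒ E * E ⇒ E + E * E ⇒ a + E * E ⇒ a + a * E ⇒ a + a * a   (tree groups (a + a) * a)
Two distinct leftmost derivations = two distinct parse trees, so the grammar is ambiguous.

Final answer: Yes - the string 'a + a * a' has two distinct leftmost derivations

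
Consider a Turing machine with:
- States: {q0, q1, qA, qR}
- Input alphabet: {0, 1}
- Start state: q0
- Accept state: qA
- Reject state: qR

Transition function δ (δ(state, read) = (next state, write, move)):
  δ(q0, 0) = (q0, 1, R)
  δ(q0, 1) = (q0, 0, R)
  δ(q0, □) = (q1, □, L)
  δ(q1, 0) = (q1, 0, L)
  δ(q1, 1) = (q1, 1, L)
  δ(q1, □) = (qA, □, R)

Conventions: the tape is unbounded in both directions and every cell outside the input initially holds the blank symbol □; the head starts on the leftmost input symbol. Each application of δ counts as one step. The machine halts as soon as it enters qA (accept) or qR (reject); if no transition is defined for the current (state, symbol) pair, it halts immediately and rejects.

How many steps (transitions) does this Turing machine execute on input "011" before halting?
Step 0: [q0]011 (head at position 0)
Step 1: δ(q0, 0) = (q0, 1, R)  ⊢  1[q0]11 (head at position 1)
Step 2: δ(q0, 1) = (q0, 0, R)  ⊢  10[q0]1 (head at position 2)
Step 3: δ(q0, 1) = (q0, 0, R)  ⊢  100[q0]□ (head at position 3)
Step 4: δ(q0, □) = (q1, □, L)  ⊢  10[q1]0□ (head at position 2)
Step 5: δ(q1, 0) = (q1, 0, L)  ⊢  1[q1]00□ (head at position 1)
Step 6: δ(q1, 0) = (q1, 0, L)  ⊢  [q1]100□ (head at position 0)
Step 7: δ(q1, 1) = (q1, 1, L)  ⊢  [q1]□100□ (head at position -1)
Step 8: δ(q1, □) = (qA, □, R)  ⊢  □[qA]100□ (head at position 0)
The machine is in qA, so it halts and accepts.
Number of transitions executed: 8.

Final answer: 8 steps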